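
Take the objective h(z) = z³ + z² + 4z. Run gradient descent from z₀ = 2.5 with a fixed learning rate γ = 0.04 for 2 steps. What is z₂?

h′(z) = 3z² + 2z + 4
z₁ = 2.5 − 0.04·27.75 = 1.39
z₂ = 1.39 − 0.04·12.5763 = 0.886948

0.886948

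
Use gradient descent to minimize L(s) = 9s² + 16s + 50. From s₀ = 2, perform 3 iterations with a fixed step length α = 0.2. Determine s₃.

-51.664

L′(s) = 18s + 16
s₁ = 2 − 0.2·52 = -8.4
s₂ = -8.4 − 0.2·(-135.2) = 18.64
s₃ = 18.64 − 0.2·351.52 = -51.664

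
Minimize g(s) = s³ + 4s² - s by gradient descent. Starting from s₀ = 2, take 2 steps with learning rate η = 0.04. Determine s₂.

g′(s) = 3s² + 8s - 1
Step 1: g′(2) = 27; s₁ = 2 − 0.04·27 = 0.92
Step 2: g′(0.92) = 8.8992; s₂ = 0.92 − 0.04·8.8992 = 0.564032

0.564032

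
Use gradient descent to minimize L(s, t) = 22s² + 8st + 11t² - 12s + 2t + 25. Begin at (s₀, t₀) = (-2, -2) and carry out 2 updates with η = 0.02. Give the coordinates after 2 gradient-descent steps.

(0.4128, -0.5616)

∇L = (44s + 8t - 12, 8s + 22t + 2)
Step 1: at (-2, -2), ∇L = (-116, -58) → (-2, -2) − 0.02·(-116, -58) = (0.32, -0.84)
Step 2: at (0.32, -0.84), ∇L = (-4.64, -13.92) → (0.32, -0.84) − 0.02·(-4.64, -13.92) = (0.4128, -0.5616)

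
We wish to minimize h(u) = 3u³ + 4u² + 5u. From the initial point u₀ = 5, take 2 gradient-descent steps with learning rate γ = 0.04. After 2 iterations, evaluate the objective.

-11907.956504215552

h′(u) = 9u² + 8u + 5
u₁ = 5 − 0.04·270 = -5.8
u₂ = -5.8 − 0.04·261.36 = -16.2544
h(-16.2544) = -11907.956504215552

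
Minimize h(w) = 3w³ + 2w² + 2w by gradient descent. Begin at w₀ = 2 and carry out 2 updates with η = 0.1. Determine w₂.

-7.844

h′(w) = 9w² + 4w + 2
Step 1: h′(2) = 46; w₁ = 2 − 0.1·46 = -2.6
Step 2: h′(-2.6) = 52.44; w₂ = -2.6 − 0.1·52.44 = -7.844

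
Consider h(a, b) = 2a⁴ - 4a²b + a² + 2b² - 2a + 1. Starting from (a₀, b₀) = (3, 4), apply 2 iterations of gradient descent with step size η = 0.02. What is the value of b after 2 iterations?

4.069632

∇h = (8a³ - 8ab + 2a - 2, -4a² + 4b)
Step 1: at (3, 4), ∇h = (124, -20) → (3, 4) − 0.02·(124, -20) = (0.52, 4.4)
Step 2: at (0.52, 4.4), ∇h = (-18.139136, 16.5184) → (0.52, 4.4) − 0.02·(-18.139136, 16.5184) = (0.88278272, 4.069632)
b = 4.069632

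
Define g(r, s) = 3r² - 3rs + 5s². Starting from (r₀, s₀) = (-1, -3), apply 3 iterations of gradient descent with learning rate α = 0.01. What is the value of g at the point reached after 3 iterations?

∇g = (6r - 3s, -3r + 10s)
(r₁, s₁) = (-1, -3) − 0.01·(3, -27) = (-1.03, -2.73)
(r₂, s₂) = (-1.03, -2.73) − 0.01·(2.01, -24.21) = (-1.0501, -2.4879)
(r₃, s₃) = (-1.0501, -2.4879) − 0.01·(1.1631, -21.7287) = (-1.061731, -2.270613)
g(-1.061731, -2.270613) = 21.927894494619

21.927894494619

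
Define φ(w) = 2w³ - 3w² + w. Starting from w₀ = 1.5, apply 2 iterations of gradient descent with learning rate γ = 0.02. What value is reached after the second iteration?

φ′(w) = 6w² - 6w + 1
Step 1: φ′(1.5) = 5.5; w₁ = 1.5 − 0.02·5.5 = 1.39
Step 2: φ′(1.39) = 4.2526; w₂ = 1.39 − 0.02·4.2526 = 1.304948

1.304948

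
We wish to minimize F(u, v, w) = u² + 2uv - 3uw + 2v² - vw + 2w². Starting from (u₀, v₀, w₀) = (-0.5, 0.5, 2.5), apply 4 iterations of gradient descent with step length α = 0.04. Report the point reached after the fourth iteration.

∇F = (2u + 2v - 3w, 2u + 4v - w, -3u - v + 4w)
(u₁, v₁, w₁) = (-0.5, 0.5, 2.5) − 0.04·(-7.5, -1.5, 11) = (-0.2, 0.56, 2.06)
(u₂, v₂, w₂) = (-0.2, 0.56, 2.06) − 0.04·(-5.46, -0.22, 8.28) = (0.0184, 0.5688, 1.7288)
(u₃, v₃, w₃) = (0.0184, 0.5688, 1.7288) − 0.04·(-4.012, 0.5832, 6.2912) = (0.17888, 0.545472, 1.477152)
(u₄, v₄, w₄) = (0.17888, 0.545472, 1.477152) − 0.04·(-2.982752, 1.062496, 4.826496) = (0.29819008, 0.50297216, 1.28409216)

(0.29819008, 0.50297216, 1.28409216)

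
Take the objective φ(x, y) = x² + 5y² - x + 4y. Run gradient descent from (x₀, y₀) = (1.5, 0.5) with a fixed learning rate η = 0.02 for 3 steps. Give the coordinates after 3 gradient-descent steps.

∇φ = (2x - 1, 10y + 4)
Step 1: at (1.5, 0.5), ∇φ = (2, 9) → (1.5, 0.5) − 0.02·(2, 9) = (1.46, 0.32)
Step 2: at (1.46, 0.32), ∇φ = (1.92, 7.2) → (1.46, 0.32) − 0.02·(1.92, 7.2) = (1.4216, 0.176)
Step 3: at (1.4216, 0.176), ∇φ = (1.8432, 5.76) → (1.4216, 0.176) − 0.02·(1.8432, 5.76) = (1.384736, 0.0608)

(1.384736, 0.0608)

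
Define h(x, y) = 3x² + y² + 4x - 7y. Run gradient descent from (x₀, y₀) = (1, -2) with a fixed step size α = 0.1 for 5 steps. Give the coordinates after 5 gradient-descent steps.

(-0.6496, 1.69776)

∇h = (6x + 4, 2y - 7)
Step 1: at (1, -2), ∇h = (10, -11) → (1, -2) − 0.1·(10, -11) = (0, -0.9)
Step 2: at (0, -0.9), ∇h = (4, -8.8) → (0, -0.9) − 0.1·(4, -8.8) = (-0.4, -0.02)
Step 3: at (-0.4, -0.02), ∇h = (1.6, -7.04) → (-0.4, -0.02) − 0.1·(1.6, -7.04) = (-0.56, 0.684)
Step 4: at (-0.56, 0.684), ∇h = (0.64, -5.632) → (-0.56, 0.684) − 0.1·(0.64, -5.632) = (-0.624, 1.2472)
Step 5: at (-0.624, 1.2472), ∇h = (0.256, -4.5056) → (-0.624, 1.2472) − 0.1·(0.256, -4.5056) = (-0.6496, 1.69776)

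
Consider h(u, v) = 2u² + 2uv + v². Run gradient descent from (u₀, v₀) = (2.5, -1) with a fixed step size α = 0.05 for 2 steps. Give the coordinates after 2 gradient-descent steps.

(1.795, -1.245)

∇h = (4u + 2v, 2u + 2v)
Step 1: at (2.5, -1), ∇h = (8, 3) → (2.5, -1) − 0.05·(8, 3) = (2.1, -1.15)
Step 2: at (2.1, -1.15), ∇h = (6.1, 1.9) → (2.1, -1.15) − 0.05·(6.1, 1.9) = (1.795, -1.245)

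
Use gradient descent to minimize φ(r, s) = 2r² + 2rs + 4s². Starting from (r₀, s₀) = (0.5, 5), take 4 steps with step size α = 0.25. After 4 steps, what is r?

3.90625

∇φ = (4r + 2s, 2r + 8s)
Step 1: at (0.5, 5), ∇φ = (12, 41) → (0.5, 5) − 0.25·(12, 41) = (-2.5, -5.25)
Step 2: at (-2.5, -5.25), ∇φ = (-20.5, -47) → (-2.5, -5.25) − 0.25·(-20.5, -47) = (2.625, 6.5)
Step 3: at (2.625, 6.5), ∇φ = (23.5, 57.25) → (2.625, 6.5) − 0.25·(23.5, 57.25) = (-3.25, -7.8125)
Step 4: at (-3.25, -7.8125), ∇φ = (-28.625, -69) → (-3.25, -7.8125) − 0.25·(-28.625, -69) = (3.90625, 9.4375)
r = 3.90625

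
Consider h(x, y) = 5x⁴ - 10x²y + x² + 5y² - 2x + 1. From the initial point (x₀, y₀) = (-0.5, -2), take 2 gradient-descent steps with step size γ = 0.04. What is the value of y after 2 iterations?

∇h = (20x³ - 20xy + 2x - 2, -10x² + 10y)
Step 1: at (-0.5, -2), ∇h = (-25.5, -22.5) → (-0.5, -2) − 0.04·(-25.5, -22.5) = (0.52, -1.1)
Step 2: at (0.52, -1.1), ∇h = (13.29216, -13.704) → (0.52, -1.1) − 0.04·(13.29216, -13.704) = (-0.0116864, -0.55184)
y = -0.55184

-0.55184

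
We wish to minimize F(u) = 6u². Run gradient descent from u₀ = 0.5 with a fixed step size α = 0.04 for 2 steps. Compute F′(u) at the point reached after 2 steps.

F′(u) = 12u
Step 1: F′(0.5) = 6; u₁ = 0.5 − 0.04·6 = 0.26
Step 2: F′(0.26) = 3.12; u₂ = 0.26 − 0.04·3.12 = 0.1352
F′(u) at (0.1352) = 1.6224

1.6224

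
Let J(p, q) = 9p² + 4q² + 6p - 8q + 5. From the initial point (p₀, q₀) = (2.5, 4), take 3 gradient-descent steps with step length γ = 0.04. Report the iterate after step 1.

∇J = (18p + 6, 8q - 8)
(p₁, q₁) = (2.5, 4) − 0.04·(51, 24) = (0.46, 3.04)

(0.46, 3.04)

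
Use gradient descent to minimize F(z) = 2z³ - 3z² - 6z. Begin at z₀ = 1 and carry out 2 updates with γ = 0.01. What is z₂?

F′(z) = 6z² - 6z - 6
Step 1: F′(1) = -6; z₁ = 1 − 0.01·(-6) = 1.06
Step 2: F′(1.06) = -5.6184; z₂ = 1.06 − 0.01·(-5.6184) = 1.116184

1.116184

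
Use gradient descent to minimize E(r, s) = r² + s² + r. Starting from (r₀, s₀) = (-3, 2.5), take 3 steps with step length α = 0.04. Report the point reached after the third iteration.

∇E = (2r + 1, 2s)
(r₁, s₁) = (-3, 2.5) − 0.04·(-5, 5) = (-2.8, 2.3)
(r₂, s₂) = (-2.8, 2.3) − 0.04·(-4.6, 4.6) = (-2.616, 2.116)
(r₃, s₃) = (-2.616, 2.116) − 0.04·(-4.232, 4.232) = (-2.44672, 1.94672)

(-2.44672, 1.94672)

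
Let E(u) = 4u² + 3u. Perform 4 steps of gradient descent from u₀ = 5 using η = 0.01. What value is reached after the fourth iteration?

3.47561216

E′(u) = 8u + 3
u₁ = 5 − 0.01·43 = 4.57
u₂ = 4.57 − 0.01·39.56 = 4.1744
u₃ = 4.1744 − 0.01·36.3952 = 3.810448
u₄ = 3.810448 − 0.01·33.483584 = 3.47561216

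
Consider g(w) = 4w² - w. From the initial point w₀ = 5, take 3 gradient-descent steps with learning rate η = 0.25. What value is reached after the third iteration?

g′(w) = 8w - 1
w₁ = 5 − 0.25·39 = -4.75
w₂ = -4.75 − 0.25·(-39) = 5
w₃ = 5 − 0.25·39 = -4.75

-4.75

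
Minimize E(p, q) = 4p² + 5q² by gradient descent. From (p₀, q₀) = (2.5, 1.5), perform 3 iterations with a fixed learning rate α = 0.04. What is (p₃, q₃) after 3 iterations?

(0.78608, 0.324)

∇E = (8p, 10q)
Step 1: at (2.5, 1.5), ∇E = (20, 15) → (2.5, 1.5) − 0.04·(20, 15) = (1.7, 0.9)
Step 2: at (1.7, 0.9), ∇E = (13.6, 9) → (1.7, 0.9) − 0.04·(13.6, 9) = (1.156, 0.54)
Step 3: at (1.156, 0.54), ∇E = (9.248, 5.4) → (1.156, 0.54) − 0.04·(9.248, 5.4) = (0.78608, 0.324)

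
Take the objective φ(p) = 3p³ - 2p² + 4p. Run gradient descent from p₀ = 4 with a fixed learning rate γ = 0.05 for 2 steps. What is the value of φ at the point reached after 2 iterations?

-878.904777784

φ′(p) = 9p² - 4p + 4
p₁ = 4 − 0.05·132 = -2.6
p₂ = -2.6 − 0.05·75.24 = -6.362
φ(-6.362) = -878.904777784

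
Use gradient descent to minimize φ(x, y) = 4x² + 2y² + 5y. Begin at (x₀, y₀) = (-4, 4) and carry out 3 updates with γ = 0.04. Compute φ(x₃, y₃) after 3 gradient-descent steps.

22.567822880768

∇φ = (8x, 4y + 5)
(x₁, y₁) = (-4, 4) − 0.04·(-32, 21) = (-2.72, 3.16)
(x₂, y₂) = (-2.72, 3.16) − 0.04·(-21.76, 17.64) = (-1.8496, 2.4544)
(x₃, y₃) = (-1.8496, 2.4544) − 0.04·(-14.7968, 14.8176) = (-1.257728, 1.861696)
φ(-1.257728, 1.861696) = 22.567822880768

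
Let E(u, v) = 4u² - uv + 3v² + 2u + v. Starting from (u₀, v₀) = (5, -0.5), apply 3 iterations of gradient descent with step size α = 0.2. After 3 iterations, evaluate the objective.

10.214784

∇E = (8u - v + 2, -u + 6v + 1)
(u₁, v₁) = (5, -0.5) − 0.2·(42.5, -7) = (-3.5, 0.9)
(u₂, v₂) = (-3.5, 0.9) − 0.2·(-26.9, 9.9) = (1.88, -1.08)
(u₃, v₃) = (1.88, -1.08) − 0.2·(18.12, -7.36) = (-1.744, 0.392)
E(-1.744, 0.392) = 10.214784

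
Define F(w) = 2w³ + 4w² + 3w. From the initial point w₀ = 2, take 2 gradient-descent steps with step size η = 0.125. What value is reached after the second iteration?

F′(w) = 6w² + 8w + 3
Step 1: F′(2) = 43; w₁ = 2 − 0.125·43 = -3.375
Step 2: F′(-3.375) = 44.34375; w₂ = -3.375 − 0.125·44.34375 = -8.91796875

-8.91796875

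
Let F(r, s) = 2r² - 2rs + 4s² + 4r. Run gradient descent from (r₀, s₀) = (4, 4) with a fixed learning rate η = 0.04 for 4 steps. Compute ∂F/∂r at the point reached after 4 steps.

9.70681344

∇F = (4r - 2s + 4, -2r + 8s)
Step 1: at (4, 4), ∇F = (12, 24) → (4, 4) − 0.04·(12, 24) = (3.52, 3.04)
Step 2: at (3.52, 3.04), ∇F = (12, 17.28) → (3.52, 3.04) − 0.04·(12, 17.28) = (3.04, 2.3488)
Step 3: at (3.04, 2.3488), ∇F = (11.4624, 12.7104) → (3.04, 2.3488) − 0.04·(11.4624, 12.7104) = (2.581504, 1.840384)
Step 4: at (2.581504, 1.840384), ∇F = (10.645248, 9.560064) → (2.581504, 1.840384) − 0.04·(10.645248, 9.560064) = (2.15569408, 1.45798144)
∂F/∂r at (2.15569408, 1.45798144) = 9.70681344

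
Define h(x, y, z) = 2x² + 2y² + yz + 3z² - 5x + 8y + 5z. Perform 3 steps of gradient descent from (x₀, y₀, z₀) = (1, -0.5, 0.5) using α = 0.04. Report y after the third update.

∇h = (4x - 5, 4y + z + 8, y + 6z + 5)
(x₁, y₁, z₁) = (1, -0.5, 0.5) − 0.04·(-1, 6.5, 7.5) = (1.04, -0.76, 0.2)
(x₂, y₂, z₂) = (1.04, -0.76, 0.2) − 0.04·(-0.84, 5.16, 5.44) = (1.0736, -0.9664, -0.0176)
(x₃, y₃, z₃) = (1.0736, -0.9664, -0.0176) − 0.04·(-0.7056, 4.1168, 3.928) = (1.101824, -1.131072, -0.17472)
y = -1.131072

-1.131072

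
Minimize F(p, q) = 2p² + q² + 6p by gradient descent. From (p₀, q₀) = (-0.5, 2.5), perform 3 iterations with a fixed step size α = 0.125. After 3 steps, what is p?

∇F = (4p + 6, 2q)
Step 1: at (-0.5, 2.5), ∇F = (4, 5) → (-0.5, 2.5) − 0.125·(4, 5) = (-1, 1.875)
Step 2: at (-1, 1.875), ∇F = (2, 3.75) → (-1, 1.875) − 0.125·(2, 3.75) = (-1.25, 1.40625)
Step 3: at (-1.25, 1.40625), ∇F = (1, 2.8125) → (-1.25, 1.40625) − 0.125·(1, 2.8125) = (-1.375, 1.0546875)
p = -1.375

-1.375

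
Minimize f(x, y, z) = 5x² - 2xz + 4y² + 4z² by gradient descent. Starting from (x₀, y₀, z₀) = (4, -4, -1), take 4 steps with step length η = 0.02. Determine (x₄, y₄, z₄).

∇f = (10x - 2z, 8y, -2x + 8z)
Step 1: at (4, -4, -1), ∇f = (42, -32, -16) → (4, -4, -1) − 0.02·(42, -32, -16) = (3.16, -3.36, -0.68)
Step 2: at (3.16, -3.36, -0.68), ∇f = (32.96, -26.88, -11.76) → (3.16, -3.36, -0.68) − 0.02·(32.96, -26.88, -11.76) = (2.5008, -2.8224, -0.4448)
Step 3: at (2.5008, -2.8224, -0.4448), ∇f = (25.8976, -22.5792, -8.56) → (2.5008, -2.8224, -0.4448) − 0.02·(25.8976, -22.5792, -8.56) = (1.982848, -2.370816, -0.2736)
Step 4: at (1.982848, -2.370816, -0.2736), ∇f = (20.37568, -18.966528, -6.154496) → (1.982848, -2.370816, -0.2736) − 0.02·(20.37568, -18.966528, -6.154496) = (1.5753344, -1.99148544, -0.15051008)

(1.5753344, -1.99148544, -0.15051008)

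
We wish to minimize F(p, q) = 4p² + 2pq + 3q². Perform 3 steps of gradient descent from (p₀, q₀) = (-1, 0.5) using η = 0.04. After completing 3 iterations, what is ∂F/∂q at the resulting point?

1.328448

∇F = (8p + 2q, 2p + 6q)
(p₁, q₁) = (-1, 0.5) − 0.04·(-7, 1) = (-0.72, 0.46)
(p₂, q₂) = (-0.72, 0.46) − 0.04·(-4.84, 1.32) = (-0.5264, 0.4072)
(p₃, q₃) = (-0.5264, 0.4072) − 0.04·(-3.3968, 1.3904) = (-0.390528, 0.351584)
∂F/∂q at (-0.390528, 0.351584) = 1.328448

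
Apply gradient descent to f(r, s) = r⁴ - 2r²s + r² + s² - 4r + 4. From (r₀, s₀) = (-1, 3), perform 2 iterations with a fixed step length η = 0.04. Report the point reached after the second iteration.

∇f = (4r³ - 4rs + 2r - 4, -2r² + 2s)
Step 1: at (-1, 3), ∇f = (2, 4) → (-1, 3) − 0.04·(2, 4) = (-1.08, 2.84)
Step 2: at (-1.08, 2.84), ∇f = (1.069952, 3.3472) → (-1.08, 2.84) − 0.04·(1.069952, 3.3472) = (-1.12279808, 2.706112)

(-1.12279808, 2.706112)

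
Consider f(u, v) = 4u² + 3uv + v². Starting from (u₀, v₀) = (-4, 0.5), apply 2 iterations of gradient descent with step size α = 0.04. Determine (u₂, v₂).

∇f = (8u + 3v, 3u + 2v)
(u₁, v₁) = (-4, 0.5) − 0.04·(-30.5, -11) = (-2.78, 0.94)
(u₂, v₂) = (-2.78, 0.94) − 0.04·(-19.42, -6.46) = (-2.0032, 1.1984)

(-2.0032, 1.1984)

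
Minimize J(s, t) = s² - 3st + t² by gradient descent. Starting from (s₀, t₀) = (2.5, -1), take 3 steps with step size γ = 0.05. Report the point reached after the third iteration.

∇J = (2s - 3t, -3s + 2t)
(s₁, t₁) = (2.5, -1) − 0.05·(8, -9.5) = (2.1, -0.525)
(s₂, t₂) = (2.1, -0.525) − 0.05·(5.775, -7.35) = (1.81125, -0.1575)
(s₃, t₃) = (1.81125, -0.1575) − 0.05·(4.095, -5.74875) = (1.6065, 0.1299375)

(1.6065, 0.1299375)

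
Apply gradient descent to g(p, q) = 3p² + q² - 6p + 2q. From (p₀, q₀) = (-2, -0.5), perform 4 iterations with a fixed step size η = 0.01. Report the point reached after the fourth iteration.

(-1.34224688, -0.53881592)

∇g = (6p - 6, 2q + 2)
Step 1: at (-2, -0.5), ∇g = (-18, 1) → (-2, -0.5) − 0.01·(-18, 1) = (-1.82, -0.51)
Step 2: at (-1.82, -0.51), ∇g = (-16.92, 0.98) → (-1.82, -0.51) − 0.01·(-16.92, 0.98) = (-1.6508, -0.5198)
Step 3: at (-1.6508, -0.5198), ∇g = (-15.9048, 0.9604) → (-1.6508, -0.5198) − 0.01·(-15.9048, 0.9604) = (-1.491752, -0.529404)
Step 4: at (-1.491752, -0.529404), ∇g = (-14.950512, 0.941192) → (-1.491752, -0.529404) − 0.01·(-14.950512, 0.941192) = (-1.34224688, -0.53881592)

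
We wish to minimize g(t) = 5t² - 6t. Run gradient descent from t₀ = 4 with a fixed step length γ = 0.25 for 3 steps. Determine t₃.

-10.875

g′(t) = 10t - 6
t₁ = 4 − 0.25·34 = -4.5
t₂ = -4.5 − 0.25·(-51) = 8.25
t₃ = 8.25 − 0.25·76.5 = -10.875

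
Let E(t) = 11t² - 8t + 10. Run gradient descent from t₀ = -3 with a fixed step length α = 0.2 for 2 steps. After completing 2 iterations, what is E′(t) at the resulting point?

E′(t) = 22t - 8
t₁ = -3 − 0.2·(-74) = 11.8
t₂ = 11.8 − 0.2·251.6 = -38.52
E′(t) at (-38.52) = -855.44

-855.44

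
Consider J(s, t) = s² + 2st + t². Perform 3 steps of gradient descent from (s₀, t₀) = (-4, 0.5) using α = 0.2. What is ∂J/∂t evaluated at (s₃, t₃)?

-0.056

∇J = (2s + 2t, 2s + 2t)
Step 1: at (-4, 0.5), ∇J = (-7, -7) → (-4, 0.5) − 0.2·(-7, -7) = (-2.6, 1.9)
Step 2: at (-2.6, 1.9), ∇J = (-1.4, -1.4) → (-2.6, 1.9) − 0.2·(-1.4, -1.4) = (-2.32, 2.18)
Step 3: at (-2.32, 2.18), ∇J = (-0.28, -0.28) → (-2.32, 2.18) − 0.2·(-0.28, -0.28) = (-2.264, 2.236)
∂J/∂t at (-2.264, 2.236) = -0.056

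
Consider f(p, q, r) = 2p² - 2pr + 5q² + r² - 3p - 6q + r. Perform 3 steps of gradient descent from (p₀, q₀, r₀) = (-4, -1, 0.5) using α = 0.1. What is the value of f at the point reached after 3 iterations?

-0.858

∇f = (4p - 2r - 3, 10q - 6, -2p + 2r + 1)
(p₁, q₁, r₁) = (-4, -1, 0.5) − 0.1·(-20, -16, 10) = (-2, 0.6, -0.5)
(p₂, q₂, r₂) = (-2, 0.6, -0.5) − 0.1·(-10, 0, 4) = (-1, 0.6, -0.9)
(p₃, q₃, r₃) = (-1, 0.6, -0.9) − 0.1·(-5.2, 0, 1.2) = (-0.48, 0.6, -1.02)
f(-0.48, 0.6, -1.02) = -0.858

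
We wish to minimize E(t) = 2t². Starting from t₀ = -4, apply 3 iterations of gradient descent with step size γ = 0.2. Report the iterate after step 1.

-0.8

E′(t) = 4t
t₁ = -4 − 0.2·(-16) = -0.8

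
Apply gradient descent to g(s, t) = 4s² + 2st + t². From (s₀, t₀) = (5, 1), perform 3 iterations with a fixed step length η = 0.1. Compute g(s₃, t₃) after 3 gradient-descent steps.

∇g = (8s + 2t, 2s + 2t)
Step 1: at (5, 1), ∇g = (42, 12) → (5, 1) − 0.1·(42, 12) = (0.8, -0.2)
Step 2: at (0.8, -0.2), ∇g = (6, 1.2) → (0.8, -0.2) − 0.1·(6, 1.2) = (0.2, -0.32)
Step 3: at (0.2, -0.32), ∇g = (0.96, -0.24) → (0.2, -0.32) − 0.1·(0.96, -0.24) = (0.104, -0.296)
g(0.104, -0.296) = 0.069312

0.069312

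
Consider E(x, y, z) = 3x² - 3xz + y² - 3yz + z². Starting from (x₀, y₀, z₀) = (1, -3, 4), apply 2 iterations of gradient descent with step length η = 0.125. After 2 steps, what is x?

∇E = (6x - 3z, 2y - 3z, -3x - 3y + 2z)
(x₁, y₁, z₁) = (1, -3, 4) − 0.125·(-6, -18, 14) = (1.75, -0.75, 2.25)
(x₂, y₂, z₂) = (1.75, -0.75, 2.25) − 0.125·(3.75, -8.25, 1.5) = (1.28125, 0.28125, 2.0625)
x = 1.28125

1.28125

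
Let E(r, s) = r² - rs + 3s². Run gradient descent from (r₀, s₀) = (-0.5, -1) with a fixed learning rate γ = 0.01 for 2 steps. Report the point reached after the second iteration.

∇E = (2r - s, -r + 6s)
Step 1: at (-0.5, -1), ∇E = (0, -5.5) → (-0.5, -1) − 0.01·(0, -5.5) = (-0.5, -0.945)
Step 2: at (-0.5, -0.945), ∇E = (-0.055, -5.17) → (-0.5, -0.945) − 0.01·(-0.055, -5.17) = (-0.49945, -0.8933)

(-0.49945, -0.8933)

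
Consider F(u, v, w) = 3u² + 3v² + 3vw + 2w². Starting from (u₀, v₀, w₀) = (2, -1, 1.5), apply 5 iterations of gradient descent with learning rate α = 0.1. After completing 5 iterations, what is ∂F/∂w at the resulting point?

0.973125

∇F = (6u, 6v + 3w, 3v + 4w)
(u₁, v₁, w₁) = (2, -1, 1.5) − 0.1·(12, -1.5, 3) = (0.8, -0.85, 1.2)
(u₂, v₂, w₂) = (0.8, -0.85, 1.2) − 0.1·(4.8, -1.5, 2.25) = (0.32, -0.7, 0.975)
(u₃, v₃, w₃) = (0.32, -0.7, 0.975) − 0.1·(1.92, -1.275, 1.8) = (0.128, -0.5725, 0.795)
(u₄, v₄, w₄) = (0.128, -0.5725, 0.795) − 0.1·(0.768, -1.05, 1.4625) = (0.0512, -0.4675, 0.64875)
(u₅, v₅, w₅) = (0.0512, -0.4675, 0.64875) − 0.1·(0.3072, -0.85875, 1.1925) = (0.02048, -0.381625, 0.5295)
∂F/∂w at (0.02048, -0.381625, 0.5295) = 0.973125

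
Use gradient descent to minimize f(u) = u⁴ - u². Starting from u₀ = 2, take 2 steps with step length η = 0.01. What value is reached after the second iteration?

f′(u) = 4u³ - 2u
Step 1: f′(2) = 28; u₁ = 2 − 0.01·28 = 1.72
Step 2: f′(1.72) = 16.913792; u₂ = 1.72 − 0.01·16.913792 = 1.55086208

1.55086208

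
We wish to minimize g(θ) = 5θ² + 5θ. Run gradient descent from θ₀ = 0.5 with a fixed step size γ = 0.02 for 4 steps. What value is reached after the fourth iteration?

-0.0904

g′(θ) = 10θ + 5
θ₁ = 0.5 − 0.02·10 = 0.3
θ₂ = 0.3 − 0.02·8 = 0.14
θ₃ = 0.14 − 0.02·6.4 = 0.012
θ₄ = 0.012 − 0.02·5.12 = -0.0904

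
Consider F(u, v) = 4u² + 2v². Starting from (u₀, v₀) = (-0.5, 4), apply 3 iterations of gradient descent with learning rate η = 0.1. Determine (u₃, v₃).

∇F = (8u, 4v)
(u₁, v₁) = (-0.5, 4) − 0.1·(-4, 16) = (-0.1, 2.4)
(u₂, v₂) = (-0.1, 2.4) − 0.1·(-0.8, 9.6) = (-0.02, 1.44)
(u₃, v₃) = (-0.02, 1.44) − 0.1·(-0.16, 5.76) = (-0.004, 0.864)

(-0.004, 0.864)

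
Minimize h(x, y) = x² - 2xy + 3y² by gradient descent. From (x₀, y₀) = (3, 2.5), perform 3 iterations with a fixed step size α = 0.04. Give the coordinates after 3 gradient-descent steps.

(2.811904, 1.647584)

∇h = (2x - 2y, -2x + 6y)
(x₁, y₁) = (3, 2.5) − 0.04·(1, 9) = (2.96, 2.14)
(x₂, y₂) = (2.96, 2.14) − 0.04·(1.64, 6.92) = (2.8944, 1.8632)
(x₃, y₃) = (2.8944, 1.8632) − 0.04·(2.0624, 5.3904) = (2.811904, 1.647584)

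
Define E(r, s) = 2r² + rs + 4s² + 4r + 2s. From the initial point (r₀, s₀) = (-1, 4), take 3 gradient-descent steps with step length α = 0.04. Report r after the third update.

-1.274496

∇E = (4r + s + 4, r + 8s + 2)
(r₁, s₁) = (-1, 4) − 0.04·(4, 33) = (-1.16, 2.68)
(r₂, s₂) = (-1.16, 2.68) − 0.04·(2.04, 22.28) = (-1.2416, 1.7888)
(r₃, s₃) = (-1.2416, 1.7888) − 0.04·(0.8224, 15.0688) = (-1.274496, 1.186048)
r = -1.274496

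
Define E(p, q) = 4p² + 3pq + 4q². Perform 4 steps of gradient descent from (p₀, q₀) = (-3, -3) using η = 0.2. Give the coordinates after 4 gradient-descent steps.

(-6.2208, -6.2208)

∇E = (8p + 3q, 3p + 8q)
(p₁, q₁) = (-3, -3) − 0.2·(-33, -33) = (3.6, 3.6)
(p₂, q₂) = (3.6, 3.6) − 0.2·(39.6, 39.6) = (-4.32, -4.32)
(p₃, q₃) = (-4.32, -4.32) − 0.2·(-47.52, -47.52) = (5.184, 5.184)
(p₄, q₄) = (5.184, 5.184) − 0.2·(57.024, 57.024) = (-6.2208, -6.2208)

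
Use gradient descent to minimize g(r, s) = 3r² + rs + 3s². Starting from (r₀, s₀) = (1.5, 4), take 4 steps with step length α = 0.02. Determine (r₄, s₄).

∇g = (6r + s, r + 6s)
(r₁, s₁) = (1.5, 4) − 0.02·(13, 25.5) = (1.24, 3.49)
(r₂, s₂) = (1.24, 3.49) − 0.02·(10.93, 22.18) = (1.0214, 3.0464)
(r₃, s₃) = (1.0214, 3.0464) − 0.02·(9.1748, 19.2998) = (0.837904, 2.660404)
(r₄, s₄) = (0.837904, 2.660404) − 0.02·(7.687828, 16.800328) = (0.68414744, 2.32439744)

(0.68414744, 2.32439744)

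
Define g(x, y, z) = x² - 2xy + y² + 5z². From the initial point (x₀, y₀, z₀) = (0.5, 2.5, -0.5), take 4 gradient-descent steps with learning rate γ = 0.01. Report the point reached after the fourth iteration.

(0.65065344, 2.34934656, -0.32805)

∇g = (2x - 2y, -2x + 2y, 10z)
Step 1: at (0.5, 2.5, -0.5), ∇g = (-4, 4, -5) → (0.5, 2.5, -0.5) − 0.01·(-4, 4, -5) = (0.54, 2.46, -0.45)
Step 2: at (0.54, 2.46, -0.45), ∇g = (-3.84, 3.84, -4.5) → (0.54, 2.46, -0.45) − 0.01·(-3.84, 3.84, -4.5) = (0.5784, 2.4216, -0.405)
Step 3: at (0.5784, 2.4216, -0.405), ∇g = (-3.6864, 3.6864, -4.05) → (0.5784, 2.4216, -0.405) − 0.01·(-3.6864, 3.6864, -4.05) = (0.615264, 2.384736, -0.3645)
Step 4: at (0.615264, 2.384736, -0.3645), ∇g = (-3.538944, 3.538944, -3.645) → (0.615264, 2.384736, -0.3645) − 0.01·(-3.538944, 3.538944, -3.645) = (0.65065344, 2.34934656, -0.32805)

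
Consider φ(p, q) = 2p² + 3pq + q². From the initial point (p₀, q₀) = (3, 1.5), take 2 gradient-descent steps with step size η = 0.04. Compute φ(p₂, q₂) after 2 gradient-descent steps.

∇φ = (4p + 3q, 3p + 2q)
(p₁, q₁) = (3, 1.5) − 0.04·(16.5, 12) = (2.34, 1.02)
(p₂, q₂) = (2.34, 1.02) − 0.04·(12.42, 9.06) = (1.8432, 0.6576)
φ(1.8432, 0.6576) = 10.8634752

10.8634752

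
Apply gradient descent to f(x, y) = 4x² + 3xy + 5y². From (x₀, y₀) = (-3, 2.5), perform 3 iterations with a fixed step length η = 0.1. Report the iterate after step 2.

(-0.54, 0.405)

∇f = (8x + 3y, 3x + 10y)
(x₁, y₁) = (-3, 2.5) − 0.1·(-16.5, 16) = (-1.35, 0.9)
(x₂, y₂) = (-1.35, 0.9) − 0.1·(-8.1, 4.95) = (-0.54, 0.405)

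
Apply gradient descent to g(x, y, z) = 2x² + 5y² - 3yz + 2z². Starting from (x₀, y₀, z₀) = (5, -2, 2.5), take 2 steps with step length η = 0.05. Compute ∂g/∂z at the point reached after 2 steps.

∇g = (4x, 10y - 3z, -3y + 4z)
Step 1: at (5, -2, 2.5), ∇g = (20, -27.5, 16) → (5, -2, 2.5) − 0.05·(20, -27.5, 16) = (4, -0.625, 1.7)
Step 2: at (4, -0.625, 1.7), ∇g = (16, -11.35, 8.675) → (4, -0.625, 1.7) − 0.05·(16, -11.35, 8.675) = (3.2, -0.0575, 1.26625)
∂g/∂z at (3.2, -0.0575, 1.26625) = 5.2375

5.2375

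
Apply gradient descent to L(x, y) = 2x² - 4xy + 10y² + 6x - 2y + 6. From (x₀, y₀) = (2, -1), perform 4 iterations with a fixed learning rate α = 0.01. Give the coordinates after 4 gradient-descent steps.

∇L = (4x - 4y + 6, -4x + 20y - 2)
(x₁, y₁) = (2, -1) − 0.01·(18, -30) = (1.82, -0.7)
(x₂, y₂) = (1.82, -0.7) − 0.01·(16.08, -23.28) = (1.6592, -0.4672)
(x₃, y₃) = (1.6592, -0.4672) − 0.01·(14.5056, -17.9808) = (1.514144, -0.287392)
(x₄, y₄) = (1.514144, -0.287392) − 0.01·(13.206144, -13.804416) = (1.38208256, -0.14934784)

(1.38208256, -0.14934784)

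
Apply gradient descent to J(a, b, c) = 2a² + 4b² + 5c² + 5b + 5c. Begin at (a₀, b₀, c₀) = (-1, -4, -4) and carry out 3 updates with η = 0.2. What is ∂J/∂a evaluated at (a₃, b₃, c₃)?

∇J = (4a, 8b + 5, 10c + 5)
(a₁, b₁, c₁) = (-1, -4, -4) − 0.2·(-4, -27, -35) = (-0.2, 1.4, 3)
(a₂, b₂, c₂) = (-0.2, 1.4, 3) − 0.2·(-0.8, 16.2, 35) = (-0.04, -1.84, -4)
(a₃, b₃, c₃) = (-0.04, -1.84, -4) − 0.2·(-0.16, -9.72, -35) = (-0.008, 0.104, 3)
∂J/∂a at (-0.008, 0.104, 3) = -0.032

-0.032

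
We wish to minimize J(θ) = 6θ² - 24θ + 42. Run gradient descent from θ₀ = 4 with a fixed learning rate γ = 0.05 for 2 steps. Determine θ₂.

J′(θ) = 12θ - 24
Step 1: J′(4) = 24; θ₁ = 4 − 0.05·24 = 2.8
Step 2: J′(2.8) = 9.6; θ₂ = 2.8 − 0.05·9.6 = 2.32

2.32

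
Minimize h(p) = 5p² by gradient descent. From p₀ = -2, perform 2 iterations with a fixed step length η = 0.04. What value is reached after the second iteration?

-0.72

h′(p) = 10p
Step 1: h′(-2) = -20; p₁ = -2 − 0.04·(-20) = -1.2
Step 2: h′(-1.2) = -12; p₂ = -1.2 − 0.04·(-12) = -0.72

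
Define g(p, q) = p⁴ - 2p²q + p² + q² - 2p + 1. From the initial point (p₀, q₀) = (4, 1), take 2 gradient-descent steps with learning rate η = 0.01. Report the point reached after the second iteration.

(1.46318944, 1.321432)

∇g = (4p³ - 4pq + 2p - 2, -2p² + 2q)
Step 1: at (4, 1), ∇g = (246, -30) → (4, 1) − 0.01·(246, -30) = (1.54, 1.3)
Step 2: at (1.54, 1.3), ∇g = (7.681056, -2.1432) → (1.54, 1.3) − 0.01·(7.681056, -2.1432) = (1.46318944, 1.321432)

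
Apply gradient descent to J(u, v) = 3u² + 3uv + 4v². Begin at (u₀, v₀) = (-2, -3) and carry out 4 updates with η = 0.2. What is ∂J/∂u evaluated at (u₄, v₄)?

∇J = (6u + 3v, 3u + 8v)
(u₁, v₁) = (-2, -3) − 0.2·(-21, -30) = (2.2, 3)
(u₂, v₂) = (2.2, 3) − 0.2·(22.2, 30.6) = (-2.24, -3.12)
(u₃, v₃) = (-2.24, -3.12) − 0.2·(-22.8, -31.68) = (2.32, 3.216)
(u₄, v₄) = (2.32, 3.216) − 0.2·(23.568, 32.688) = (-2.3936, -3.3216)
∂J/∂u at (-2.3936, -3.3216) = -24.3264

-24.3264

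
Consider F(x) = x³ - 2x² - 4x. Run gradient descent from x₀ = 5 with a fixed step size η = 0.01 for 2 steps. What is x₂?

F′(x) = 3x² - 4x - 4
x₁ = 5 − 0.01·51 = 4.49
x₂ = 4.49 − 0.01·38.5203 = 4.104797

4.104797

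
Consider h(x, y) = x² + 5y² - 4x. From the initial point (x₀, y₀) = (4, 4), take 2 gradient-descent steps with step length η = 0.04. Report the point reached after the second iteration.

∇h = (2x - 4, 10y)
Step 1: at (4, 4), ∇h = (4, 40) → (4, 4) − 0.04·(4, 40) = (3.84, 2.4)
Step 2: at (3.84, 2.4), ∇h = (3.68, 24) → (3.84, 2.4) − 0.04·(3.68, 24) = (3.6928, 1.44)

(3.6928, 1.44)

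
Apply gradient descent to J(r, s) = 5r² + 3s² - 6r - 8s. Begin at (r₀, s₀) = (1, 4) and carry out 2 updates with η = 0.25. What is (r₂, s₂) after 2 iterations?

∇J = (10r - 6, 6s - 8)
Step 1: at (1, 4), ∇J = (4, 16) → (1, 4) − 0.25·(4, 16) = (0, 0)
Step 2: at (0, 0), ∇J = (-6, -8) → (0, 0) − 0.25·(-6, -8) = (1.5, 2)

(1.5, 2)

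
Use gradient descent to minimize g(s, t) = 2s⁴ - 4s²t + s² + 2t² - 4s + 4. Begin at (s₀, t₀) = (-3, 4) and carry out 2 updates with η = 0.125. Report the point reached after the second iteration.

(-2229.640625, 91.03125)

∇g = (8s³ - 8st + 2s - 4, -4s² + 4t)
Step 1: at (-3, 4), ∇g = (-130, -20) → (-3, 4) − 0.125·(-130, -20) = (13.25, 6.5)
Step 2: at (13.25, 6.5), ∇g = (17943.125, -676.25) → (13.25, 6.5) − 0.125·(17943.125, -676.25) = (-2229.640625, 91.03125)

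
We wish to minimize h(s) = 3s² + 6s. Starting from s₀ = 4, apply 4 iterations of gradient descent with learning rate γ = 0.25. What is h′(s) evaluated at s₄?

1.875

h′(s) = 6s + 6
s₁ = 4 − 0.25·30 = -3.5
s₂ = -3.5 − 0.25·(-15) = 0.25
s₃ = 0.25 − 0.25·7.5 = -1.625
s₄ = -1.625 − 0.25·(-3.75) = -0.6875
h′(s) at (-0.6875) = 1.875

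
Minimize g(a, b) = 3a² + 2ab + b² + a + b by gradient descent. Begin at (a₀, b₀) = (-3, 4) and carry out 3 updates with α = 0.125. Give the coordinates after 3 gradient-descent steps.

∇g = (6a + 2b + 1, 2a + 2b + 1)
(a₁, b₁) = (-3, 4) − 0.125·(-9, 3) = (-1.875, 3.625)
(a₂, b₂) = (-1.875, 3.625) − 0.125·(-3, 4.5) = (-1.5, 3.0625)
(a₃, b₃) = (-1.5, 3.0625) − 0.125·(-1.875, 4.125) = (-1.265625, 2.546875)

(-1.265625, 2.546875)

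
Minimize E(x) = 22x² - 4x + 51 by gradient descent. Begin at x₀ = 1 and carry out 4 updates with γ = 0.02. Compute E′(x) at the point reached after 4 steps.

E′(x) = 44x - 4
x₁ = 1 − 0.02·40 = 0.2
x₂ = 0.2 − 0.02·4.8 = 0.104
x₃ = 0.104 − 0.02·0.576 = 0.09248
x₄ = 0.09248 − 0.02·0.06912 = 0.0910976
E′(x) at (0.0910976) = 0.0082944

0.0082944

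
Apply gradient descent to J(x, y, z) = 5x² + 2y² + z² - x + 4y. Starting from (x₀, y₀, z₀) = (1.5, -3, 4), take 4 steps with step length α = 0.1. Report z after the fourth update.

∇J = (10x - 1, 4y + 4, 2z)
Step 1: at (1.5, -3, 4), ∇J = (14, -8, 8) → (1.5, -3, 4) − 0.1·(14, -8, 8) = (0.1, -2.2, 3.2)
Step 2: at (0.1, -2.2, 3.2), ∇J = (0, -4.8, 6.4) → (0.1, -2.2, 3.2) − 0.1·(0, -4.8, 6.4) = (0.1, -1.72, 2.56)
Step 3: at (0.1, -1.72, 2.56), ∇J = (0, -2.88, 5.12) → (0.1, -1.72, 2.56) − 0.1·(0, -2.88, 5.12) = (0.1, -1.432, 2.048)
Step 4: at (0.1, -1.432, 2.048), ∇J = (0, -1.728, 4.096) → (0.1, -1.432, 2.048) − 0.1·(0, -1.728, 4.096) = (0.1, -1.2592, 1.6384)
z = 1.6384

1.6384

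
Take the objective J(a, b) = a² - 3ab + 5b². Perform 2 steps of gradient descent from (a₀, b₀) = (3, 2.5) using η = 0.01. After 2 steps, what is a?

∇J = (2a - 3b, -3a + 10b)
Step 1: at (3, 2.5), ∇J = (-1.5, 16) → (3, 2.5) − 0.01·(-1.5, 16) = (3.015, 2.34)
Step 2: at (3.015, 2.34), ∇J = (-0.99, 14.355) → (3.015, 2.34) − 0.01·(-0.99, 14.355) = (3.0249, 2.19645)
a = 3.0249

3.0249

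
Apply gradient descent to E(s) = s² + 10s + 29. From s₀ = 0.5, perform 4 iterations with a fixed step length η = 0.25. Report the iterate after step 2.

E′(s) = 2s + 10
s₁ = 0.5 − 0.25·11 = -2.25
s₂ = -2.25 − 0.25·5.5 = -3.625

-3.625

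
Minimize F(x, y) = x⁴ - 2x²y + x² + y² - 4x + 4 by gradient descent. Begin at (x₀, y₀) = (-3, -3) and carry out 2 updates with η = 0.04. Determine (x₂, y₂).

∇F = (4x³ - 4xy + 2x - 4, -2x² + 2y)
Step 1: at (-3, -3), ∇F = (-154, -24) → (-3, -3) − 0.04·(-154, -24) = (3.16, -2.04)
Step 2: at (3.16, -2.04), ∇F = (154.323584, -24.0512) → (3.16, -2.04) − 0.04·(154.323584, -24.0512) = (-3.01294336, -1.077952)

(-3.01294336, -1.077952)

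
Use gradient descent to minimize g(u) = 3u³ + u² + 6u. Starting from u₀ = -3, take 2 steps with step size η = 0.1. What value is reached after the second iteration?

-120.369

g′(u) = 9u² + 2u + 6
Step 1: g′(-3) = 81; u₁ = -3 − 0.1·81 = -11.1
Step 2: g′(-11.1) = 1092.69; u₂ = -11.1 − 0.1·1092.69 = -120.369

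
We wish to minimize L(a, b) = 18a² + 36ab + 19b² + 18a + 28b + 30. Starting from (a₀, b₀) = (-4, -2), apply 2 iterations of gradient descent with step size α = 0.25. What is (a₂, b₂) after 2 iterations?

(-782.5, -807.5)

∇L = (36a + 36b + 18, 36a + 38b + 28)
Step 1: at (-4, -2), ∇L = (-198, -192) → (-4, -2) − 0.25·(-198, -192) = (45.5, 46)
Step 2: at (45.5, 46), ∇L = (3312, 3414) → (45.5, 46) − 0.25·(3312, 3414) = (-782.5, -807.5)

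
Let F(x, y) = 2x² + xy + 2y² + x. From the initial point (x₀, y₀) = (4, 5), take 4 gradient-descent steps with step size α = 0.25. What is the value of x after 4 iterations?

-0.25

∇F = (4x + y + 1, x + 4y)
(x₁, y₁) = (4, 5) − 0.25·(22, 24) = (-1.5, -1)
(x₂, y₂) = (-1.5, -1) − 0.25·(-6, -5.5) = (0, 0.375)
(x₃, y₃) = (0, 0.375) − 0.25·(1.375, 1.5) = (-0.34375, 0)
(x₄, y₄) = (-0.34375, 0) − 0.25·(-0.375, -0.34375) = (-0.25, 0.0859375)
x = -0.25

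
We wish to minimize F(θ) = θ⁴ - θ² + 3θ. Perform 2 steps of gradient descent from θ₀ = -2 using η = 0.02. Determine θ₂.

-1.35

F′(θ) = 4θ³ - 2θ + 3
Step 1: F′(-2) = -25; θ₁ = -2 − 0.02·(-25) = -1.5
Step 2: F′(-1.5) = -7.5; θ₂ = -1.5 − 0.02·(-7.5) = -1.35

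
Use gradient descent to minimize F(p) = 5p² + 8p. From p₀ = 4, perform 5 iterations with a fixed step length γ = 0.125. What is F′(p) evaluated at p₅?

-0.046875

F′(p) = 10p + 8
Step 1: F′(4) = 48; p₁ = 4 − 0.125·48 = -2
Step 2: F′(-2) = -12; p₂ = -2 − 0.125·(-12) = -0.5
Step 3: F′(-0.5) = 3; p₃ = -0.5 − 0.125·3 = -0.875
Step 4: F′(-0.875) = -0.75; p₄ = -0.875 − 0.125·(-0.75) = -0.78125
Step 5: F′(-0.78125) = 0.1875; p₅ = -0.78125 − 0.125·0.1875 = -0.8046875
F′(p) at (-0.8046875) = -0.046875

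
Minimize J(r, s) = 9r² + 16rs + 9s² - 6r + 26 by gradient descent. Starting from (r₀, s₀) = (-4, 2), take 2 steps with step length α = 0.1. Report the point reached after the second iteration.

∇J = (18r + 16s - 6, 16r + 18s)
Step 1: at (-4, 2), ∇J = (-46, -28) → (-4, 2) − 0.1·(-46, -28) = (0.6, 4.8)
Step 2: at (0.6, 4.8), ∇J = (81.6, 96) → (0.6, 4.8) − 0.1·(81.6, 96) = (-7.56, -4.8)

(-7.56, -4.8)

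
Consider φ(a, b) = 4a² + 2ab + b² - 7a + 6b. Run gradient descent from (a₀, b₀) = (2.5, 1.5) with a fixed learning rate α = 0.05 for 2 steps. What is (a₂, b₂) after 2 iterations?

(1.29, 0.25)

∇φ = (8a + 2b - 7, 2a + 2b + 6)
(a₁, b₁) = (2.5, 1.5) − 0.05·(16, 14) = (1.7, 0.8)
(a₂, b₂) = (1.7, 0.8) − 0.05·(8.2, 11) = (1.29, 0.25)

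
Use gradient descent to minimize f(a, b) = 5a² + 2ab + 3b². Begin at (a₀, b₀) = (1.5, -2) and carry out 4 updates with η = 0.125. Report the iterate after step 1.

(0.125, -0.875)

∇f = (10a + 2b, 2a + 6b)
Step 1: at (1.5, -2), ∇f = (11, -9) → (1.5, -2) − 0.125·(11, -9) = (0.125, -0.875)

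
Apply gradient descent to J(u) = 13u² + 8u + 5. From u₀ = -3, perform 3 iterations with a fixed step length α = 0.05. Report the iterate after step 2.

-0.55

J′(u) = 26u + 8
Step 1: J′(-3) = -70; u₁ = -3 − 0.05·(-70) = 0.5
Step 2: J′(0.5) = 21; u₂ = 0.5 − 0.05·21 = -0.55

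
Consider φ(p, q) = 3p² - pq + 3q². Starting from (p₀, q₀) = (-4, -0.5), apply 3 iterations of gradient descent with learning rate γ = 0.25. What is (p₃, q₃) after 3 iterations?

∇φ = (6p - q, -p + 6q)
(p₁, q₁) = (-4, -0.5) − 0.25·(-23.5, 1) = (1.875, -0.75)
(p₂, q₂) = (1.875, -0.75) − 0.25·(12, -6.375) = (-1.125, 0.84375)
(p₃, q₃) = (-1.125, 0.84375) − 0.25·(-7.59375, 6.1875) = (0.7734375, -0.703125)

(0.7734375, -0.703125)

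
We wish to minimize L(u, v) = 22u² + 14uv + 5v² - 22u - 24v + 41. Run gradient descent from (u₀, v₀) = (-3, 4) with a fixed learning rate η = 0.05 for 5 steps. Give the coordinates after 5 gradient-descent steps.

(11.86639, 7.93338)

∇L = (44u + 14v - 22, 14u + 10v - 24)
(u₁, v₁) = (-3, 4) − 0.05·(-98, -26) = (1.9, 5.3)
(u₂, v₂) = (1.9, 5.3) − 0.05·(135.8, 55.6) = (-4.89, 2.52)
(u₃, v₃) = (-4.89, 2.52) − 0.05·(-201.88, -67.26) = (5.204, 5.883)
(u₄, v₄) = (5.204, 5.883) − 0.05·(289.338, 107.686) = (-9.2629, 0.4987)
(u₅, v₅) = (-9.2629, 0.4987) − 0.05·(-422.5858, -148.6936) = (11.86639, 7.93338)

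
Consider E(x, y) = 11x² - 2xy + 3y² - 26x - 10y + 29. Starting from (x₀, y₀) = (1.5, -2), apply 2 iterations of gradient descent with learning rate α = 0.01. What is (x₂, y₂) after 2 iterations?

∇E = (22x - 2y - 26, -2x + 6y - 10)
(x₁, y₁) = (1.5, -2) − 0.01·(11, -25) = (1.39, -1.75)
(x₂, y₂) = (1.39, -1.75) − 0.01·(8.08, -23.28) = (1.3092, -1.5172)

(1.3092, -1.5172)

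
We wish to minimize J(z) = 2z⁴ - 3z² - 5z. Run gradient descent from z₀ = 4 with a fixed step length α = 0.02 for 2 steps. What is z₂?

22.77223936

J′(z) = 8z³ - 6z - 5
Step 1: J′(4) = 483; z₁ = 4 − 0.02·483 = -5.66
Step 2: J′(-5.66) = -1421.611968; z₂ = -5.66 − 0.02·(-1421.611968) = 22.77223936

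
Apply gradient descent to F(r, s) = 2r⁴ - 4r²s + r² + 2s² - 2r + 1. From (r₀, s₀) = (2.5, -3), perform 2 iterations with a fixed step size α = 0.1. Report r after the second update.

3442.6296

∇F = (8r³ - 8rs + 2r - 2, -4r² + 4s)
(r₁, s₁) = (2.5, -3) − 0.1·(188, -37) = (-16.3, 0.7)
(r₂, s₂) = (-16.3, 0.7) − 0.1·(-34589.296, -1059.96) = (3442.6296, 106.696)
r = 3442.6296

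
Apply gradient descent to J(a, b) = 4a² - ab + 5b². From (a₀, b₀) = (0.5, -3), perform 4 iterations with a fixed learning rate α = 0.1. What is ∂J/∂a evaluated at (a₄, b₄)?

∇J = (8a - b, -a + 10b)
(a₁, b₁) = (0.5, -3) − 0.1·(7, -30.5) = (-0.2, 0.05)
(a₂, b₂) = (-0.2, 0.05) − 0.1·(-1.65, 0.7) = (-0.035, -0.02)
(a₃, b₃) = (-0.035, -0.02) − 0.1·(-0.26, -0.165) = (-0.009, -0.0035)
(a₄, b₄) = (-0.009, -0.0035) − 0.1·(-0.0685, -0.026) = (-0.00215, -0.0009)
∂J/∂a at (-0.00215, -0.0009) = -0.0163

-0.0163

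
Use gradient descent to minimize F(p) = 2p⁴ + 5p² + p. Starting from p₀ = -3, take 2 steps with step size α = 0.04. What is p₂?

-96.57824

F′(p) = 8p³ + 10p + 1
Step 1: F′(-3) = -245; p₁ = -3 − 0.04·(-245) = 6.8
Step 2: F′(6.8) = 2584.456; p₂ = 6.8 − 0.04·2584.456 = -96.57824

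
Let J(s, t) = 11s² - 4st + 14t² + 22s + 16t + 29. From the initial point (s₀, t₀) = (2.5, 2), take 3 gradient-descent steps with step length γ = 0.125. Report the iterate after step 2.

∇J = (22s - 4t + 22, -4s + 28t + 16)
Step 1: at (2.5, 2), ∇J = (69, 62) → (2.5, 2) − 0.125·(69, 62) = (-6.125, -5.75)
Step 2: at (-6.125, -5.75), ∇J = (-89.75, -120.5) → (-6.125, -5.75) − 0.125·(-89.75, -120.5) = (5.09375, 9.3125)

(5.09375, 9.3125)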